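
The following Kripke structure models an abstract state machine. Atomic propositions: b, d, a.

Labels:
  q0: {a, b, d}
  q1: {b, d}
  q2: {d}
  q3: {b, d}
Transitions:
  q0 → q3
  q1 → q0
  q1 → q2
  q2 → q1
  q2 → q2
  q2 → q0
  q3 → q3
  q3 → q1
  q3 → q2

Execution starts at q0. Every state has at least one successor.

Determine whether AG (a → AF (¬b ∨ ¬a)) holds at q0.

Satisfied

States satisfying a → AF (¬b ∨ ¬a): {q0, q1, q2, q3}.
States satisfying AG (a → AF (¬b ∨ ¬a)): {q0, q1, q2, q3}.
Every state reachable from q0 satisfies a → AF (¬b ∨ ¬a).
q0 ∈ Sat(AG (a → AF (¬b ∨ ¬a))).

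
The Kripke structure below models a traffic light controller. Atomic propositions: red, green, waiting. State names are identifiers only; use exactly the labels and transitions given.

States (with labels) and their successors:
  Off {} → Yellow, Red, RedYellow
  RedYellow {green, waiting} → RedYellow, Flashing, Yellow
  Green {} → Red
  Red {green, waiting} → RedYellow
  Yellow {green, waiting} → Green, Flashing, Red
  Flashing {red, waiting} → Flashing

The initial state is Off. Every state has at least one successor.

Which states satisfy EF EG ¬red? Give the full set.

{Off, RedYellow, Green, Red, Yellow}

States satisfying EG ¬red: {Off, RedYellow, Green, Red, Yellow}.
States satisfying EF EG ¬red: {Off, RedYellow, Green, Red, Yellow}.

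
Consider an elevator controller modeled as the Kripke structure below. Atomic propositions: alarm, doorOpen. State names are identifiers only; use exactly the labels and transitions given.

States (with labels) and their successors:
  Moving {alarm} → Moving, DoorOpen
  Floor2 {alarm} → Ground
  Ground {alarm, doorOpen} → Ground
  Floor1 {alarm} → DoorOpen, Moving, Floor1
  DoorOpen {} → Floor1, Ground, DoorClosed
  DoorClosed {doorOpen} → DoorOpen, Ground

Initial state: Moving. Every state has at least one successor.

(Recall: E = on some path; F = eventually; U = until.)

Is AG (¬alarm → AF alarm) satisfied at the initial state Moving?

States satisfying ¬alarm → AF alarm: {Moving, Floor2, Ground, Floor1}.
States satisfying AG (¬alarm → AF alarm): {Floor2, Ground}.
DoorClosed is reachable from Moving and violates ¬alarm → AF alarm, so AG fails at Moving.
Moving ∉ Sat(AG (¬alarm → AF alarm)).

No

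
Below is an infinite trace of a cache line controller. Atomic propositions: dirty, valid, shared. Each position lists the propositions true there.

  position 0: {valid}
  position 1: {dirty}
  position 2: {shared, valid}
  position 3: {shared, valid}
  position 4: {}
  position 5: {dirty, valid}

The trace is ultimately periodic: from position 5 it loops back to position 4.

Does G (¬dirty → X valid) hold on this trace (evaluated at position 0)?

¬dirty → X valid must hold at every position from 0 onward. It fails at position 0, so G (¬dirty → X valid) is false.
Positions where ¬dirty holds: 0, 2, 3, 4.
Check X valid at each: 0→fails, 2→ok, 3→fails, 4→ok.

Does not hold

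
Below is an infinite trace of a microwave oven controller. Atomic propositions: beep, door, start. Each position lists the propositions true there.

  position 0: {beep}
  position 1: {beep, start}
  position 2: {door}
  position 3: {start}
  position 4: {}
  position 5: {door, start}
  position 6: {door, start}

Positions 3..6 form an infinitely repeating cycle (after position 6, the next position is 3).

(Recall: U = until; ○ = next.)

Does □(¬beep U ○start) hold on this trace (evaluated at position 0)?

Violated

¬beep U ○start must hold at every position from 0 onward. It fails at position 1, so □(¬beep U ○start) is false.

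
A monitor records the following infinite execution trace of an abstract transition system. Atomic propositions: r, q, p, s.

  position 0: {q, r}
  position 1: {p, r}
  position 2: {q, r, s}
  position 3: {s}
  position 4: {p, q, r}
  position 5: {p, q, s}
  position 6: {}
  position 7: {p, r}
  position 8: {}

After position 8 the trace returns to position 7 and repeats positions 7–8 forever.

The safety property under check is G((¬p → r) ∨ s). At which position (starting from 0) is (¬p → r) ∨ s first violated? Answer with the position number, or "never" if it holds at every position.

6

Check (¬p → r) ∨ s at each position in order: 0 ✓, 1 ✓, 2 ✓, 3 ✓, 4 ✓, 5 ✓.
At position 6 the labels are {}, so (¬p → r) ∨ s is false there. This is the first violation.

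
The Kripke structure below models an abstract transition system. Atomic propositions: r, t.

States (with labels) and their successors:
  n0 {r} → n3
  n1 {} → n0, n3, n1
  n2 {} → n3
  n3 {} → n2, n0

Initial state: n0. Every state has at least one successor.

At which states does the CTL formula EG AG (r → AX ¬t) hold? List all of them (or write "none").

States satisfying AG (r → AX ¬t): {n0, n1, n2, n3}.
States satisfying EG AG (r → AX ¬t): {n0, n1, n2, n3}.

{n0, n1, n2, n3}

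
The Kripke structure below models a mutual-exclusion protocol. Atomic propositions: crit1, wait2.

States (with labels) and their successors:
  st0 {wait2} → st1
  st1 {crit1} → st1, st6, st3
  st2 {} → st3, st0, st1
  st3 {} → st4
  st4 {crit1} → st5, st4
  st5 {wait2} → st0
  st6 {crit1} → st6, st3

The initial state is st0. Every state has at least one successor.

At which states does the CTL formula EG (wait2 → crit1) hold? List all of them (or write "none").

States satisfying wait2 → crit1: {st1, st2, st3, st4, st6}.
States satisfying EG (wait2 → crit1): {st1, st2, st3, st4, st6}.

{st1, st2, st3, st4, st6}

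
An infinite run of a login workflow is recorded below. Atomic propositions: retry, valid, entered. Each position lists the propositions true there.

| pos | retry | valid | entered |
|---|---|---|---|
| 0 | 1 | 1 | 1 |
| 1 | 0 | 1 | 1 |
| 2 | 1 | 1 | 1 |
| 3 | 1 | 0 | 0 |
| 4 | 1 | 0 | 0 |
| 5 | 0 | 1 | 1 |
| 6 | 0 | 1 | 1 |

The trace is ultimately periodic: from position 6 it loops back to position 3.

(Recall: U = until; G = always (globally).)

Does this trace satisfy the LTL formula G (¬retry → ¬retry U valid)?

Holds

¬retry → ¬retry U valid holds at every position 0..6, and those are all positions ever visited, so G (¬retry → ¬retry U valid) holds.
Positions where ¬retry holds: 1, 5, 6.
Check ¬retry U valid at each: 1→ok, 5→ok, 6→ok.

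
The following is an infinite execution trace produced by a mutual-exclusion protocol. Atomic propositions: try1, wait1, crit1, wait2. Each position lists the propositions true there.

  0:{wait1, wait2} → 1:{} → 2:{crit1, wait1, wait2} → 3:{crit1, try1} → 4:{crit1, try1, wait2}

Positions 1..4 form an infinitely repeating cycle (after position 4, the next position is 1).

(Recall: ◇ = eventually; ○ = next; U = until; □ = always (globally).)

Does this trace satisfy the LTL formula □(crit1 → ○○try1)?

crit1 → ○○try1 must hold at every position from 0 onward. It fails at position 3, so □(crit1 → ○○try1) is false.
Positions where crit1 holds: 2, 3, 4.
Check ○○try1 at each: 2→ok, 3→fails, 4→fails.

No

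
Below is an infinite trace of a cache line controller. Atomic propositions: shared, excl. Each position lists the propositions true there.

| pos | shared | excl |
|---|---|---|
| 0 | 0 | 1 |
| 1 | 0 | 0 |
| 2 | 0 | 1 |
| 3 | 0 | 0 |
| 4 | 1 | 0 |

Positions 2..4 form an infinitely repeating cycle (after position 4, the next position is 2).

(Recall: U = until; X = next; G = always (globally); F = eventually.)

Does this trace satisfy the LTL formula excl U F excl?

Walking from position 0: F excl first holds at position 0, and excl holds at every earlier position along the way, so excl U F excl holds.

Yes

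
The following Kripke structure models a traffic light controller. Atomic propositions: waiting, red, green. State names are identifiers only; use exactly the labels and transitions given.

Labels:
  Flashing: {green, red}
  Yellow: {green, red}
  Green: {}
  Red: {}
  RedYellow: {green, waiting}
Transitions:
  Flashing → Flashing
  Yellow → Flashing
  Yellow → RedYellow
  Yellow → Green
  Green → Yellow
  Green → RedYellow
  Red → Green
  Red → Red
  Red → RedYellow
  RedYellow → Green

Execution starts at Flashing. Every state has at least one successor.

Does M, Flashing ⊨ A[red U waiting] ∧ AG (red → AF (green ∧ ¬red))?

Violated

States satisfying red: {Flashing, Yellow}.
States satisfying waiting: {RedYellow}.
States satisfying A[red U waiting]: {RedYellow}.
States satisfying red → AF (green ∧ ¬red): {Green, Red, RedYellow}.
States satisfying AG (red → AF (green ∧ ¬red)): ∅.
States satisfying A[red U waiting] ∧ AG (red → AF (green ∧ ¬red)): ∅.
Flashing ∉ Sat(A[red U waiting] ∧ AG (red → AF (green ∧ ¬red))).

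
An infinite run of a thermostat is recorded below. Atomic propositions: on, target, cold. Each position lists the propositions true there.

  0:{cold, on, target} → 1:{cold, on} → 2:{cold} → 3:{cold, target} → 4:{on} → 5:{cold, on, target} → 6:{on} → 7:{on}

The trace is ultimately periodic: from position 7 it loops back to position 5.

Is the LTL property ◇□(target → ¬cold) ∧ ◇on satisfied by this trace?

Does not hold

□(target → ¬cold) is false at every position 0..7, so it never becomes true and ◇□(target → ¬cold) fails.
on holds at position 0, which is reachable from 0, so ◇on holds.
At position 0: ◇□(target → ¬cold) is false; ◇on is true; so ◇□(target → ¬cold) ∧ ◇on is false.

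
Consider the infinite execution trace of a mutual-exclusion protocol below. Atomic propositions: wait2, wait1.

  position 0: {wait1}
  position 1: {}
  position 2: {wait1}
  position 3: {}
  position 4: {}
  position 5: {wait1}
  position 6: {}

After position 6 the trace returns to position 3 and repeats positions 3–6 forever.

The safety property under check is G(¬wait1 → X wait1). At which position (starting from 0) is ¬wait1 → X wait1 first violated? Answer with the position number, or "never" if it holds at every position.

3

Check ¬wait1 → X wait1 at each position in order: 0 ✓, 1 ✓, 2 ✓.
At position 3 the labels are {} and the next position 4 has {}, so ¬wait1 → X wait1 is false there. This is the first violation.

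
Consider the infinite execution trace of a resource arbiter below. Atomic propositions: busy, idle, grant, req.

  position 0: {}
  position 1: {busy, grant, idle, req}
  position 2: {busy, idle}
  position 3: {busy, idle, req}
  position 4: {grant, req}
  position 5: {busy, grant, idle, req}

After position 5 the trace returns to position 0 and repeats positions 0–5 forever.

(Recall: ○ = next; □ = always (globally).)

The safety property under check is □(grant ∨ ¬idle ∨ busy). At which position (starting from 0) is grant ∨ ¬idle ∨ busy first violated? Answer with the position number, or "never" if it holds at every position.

grant ∨ ¬idle ∨ busy holds at every position 0..5, and those are all the positions the trace ever visits, so the invariant □(grant ∨ ¬idle ∨ busy) is never violated.

never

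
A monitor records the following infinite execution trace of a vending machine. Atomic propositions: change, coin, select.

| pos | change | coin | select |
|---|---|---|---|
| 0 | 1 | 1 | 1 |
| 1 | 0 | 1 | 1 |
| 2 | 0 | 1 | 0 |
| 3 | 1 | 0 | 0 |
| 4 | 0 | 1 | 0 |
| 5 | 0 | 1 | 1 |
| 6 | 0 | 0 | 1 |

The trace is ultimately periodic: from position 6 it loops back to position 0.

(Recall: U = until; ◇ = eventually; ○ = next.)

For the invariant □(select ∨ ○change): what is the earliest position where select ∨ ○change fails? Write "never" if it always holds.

3

Check select ∨ ○change at each position in order: 0 ✓, 1 ✓, 2 ✓.
At position 3 the labels are {change} and the next position 4 has {coin}, so select ∨ ○change is false there. This is the first violation.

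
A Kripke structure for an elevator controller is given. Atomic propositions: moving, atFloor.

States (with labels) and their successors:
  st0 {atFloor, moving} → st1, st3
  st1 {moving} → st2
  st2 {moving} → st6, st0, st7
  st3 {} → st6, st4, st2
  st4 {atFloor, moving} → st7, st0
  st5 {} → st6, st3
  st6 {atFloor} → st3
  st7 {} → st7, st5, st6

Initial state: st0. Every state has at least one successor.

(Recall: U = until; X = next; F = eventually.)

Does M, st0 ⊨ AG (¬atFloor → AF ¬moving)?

No

States satisfying ¬atFloor → AF ¬moving: {st0, st3, st4, st5, st6, st7}.
States satisfying AG (¬atFloor → AF ¬moving): ∅.
st1 is reachable from st0 and violates ¬atFloor → AF ¬moving, so AG fails at st0.
st0 ∉ Sat(AG (¬atFloor → AF ¬moving)).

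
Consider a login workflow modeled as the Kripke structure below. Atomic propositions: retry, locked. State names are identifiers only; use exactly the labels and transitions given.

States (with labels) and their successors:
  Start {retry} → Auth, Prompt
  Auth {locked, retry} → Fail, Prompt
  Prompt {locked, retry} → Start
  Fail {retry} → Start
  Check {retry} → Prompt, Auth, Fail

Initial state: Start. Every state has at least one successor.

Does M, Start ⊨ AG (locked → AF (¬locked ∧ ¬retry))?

States satisfying locked → AF (¬locked ∧ ¬retry): {Start, Fail, Check}.
States satisfying AG (locked → AF (¬locked ∧ ¬retry)): ∅.
Auth is reachable from Start and violates locked → AF (¬locked ∧ ¬retry), so AG fails at Start.
Start ∉ Sat(AG (locked → AF (¬locked ∧ ¬retry))).

Does not hold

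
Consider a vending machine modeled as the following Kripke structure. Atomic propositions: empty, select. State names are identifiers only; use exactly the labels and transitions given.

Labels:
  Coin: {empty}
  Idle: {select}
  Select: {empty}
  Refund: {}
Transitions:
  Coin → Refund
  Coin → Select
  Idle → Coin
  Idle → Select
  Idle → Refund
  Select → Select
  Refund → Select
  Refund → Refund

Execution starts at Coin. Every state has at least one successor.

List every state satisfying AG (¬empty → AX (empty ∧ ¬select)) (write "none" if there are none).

{Select}

States satisfying ¬empty → AX (empty ∧ ¬select): {Coin, Select}.
States satisfying AG (¬empty → AX (empty ∧ ¬select)): {Select}.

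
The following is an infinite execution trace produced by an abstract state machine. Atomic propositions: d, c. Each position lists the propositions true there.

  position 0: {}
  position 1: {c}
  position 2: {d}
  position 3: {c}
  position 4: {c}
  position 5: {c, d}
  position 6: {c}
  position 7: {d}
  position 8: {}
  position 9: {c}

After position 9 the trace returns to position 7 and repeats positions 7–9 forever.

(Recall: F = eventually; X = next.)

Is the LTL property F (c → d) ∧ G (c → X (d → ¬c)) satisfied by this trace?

c → d holds at position 0, which is reachable from 0, so F (c → d) holds.
c → X (d → ¬c) must hold at every position from 0 onward. It fails at position 4, so G (c → X (d → ¬c)) is false.
Positions where c holds: 1, 3, 4, 5, 6, 9.
Check X (d → ¬c) at each: 1→ok, 3→ok, 4→fails, 5→ok, 6→ok, 9→ok.
At position 0: F (c → d) is true; G (c → X (d → ¬c)) is false; so F (c → d) ∧ G (c → X (d → ¬c)) is false.

Violated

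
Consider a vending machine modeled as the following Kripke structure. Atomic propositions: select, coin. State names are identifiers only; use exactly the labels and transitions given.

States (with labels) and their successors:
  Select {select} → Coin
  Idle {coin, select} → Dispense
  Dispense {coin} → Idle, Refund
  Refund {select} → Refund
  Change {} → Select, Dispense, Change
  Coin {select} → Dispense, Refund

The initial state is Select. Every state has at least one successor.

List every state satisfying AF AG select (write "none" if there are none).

{Refund}

States satisfying AG select: {Refund}.
States satisfying AF AG select: {Refund}.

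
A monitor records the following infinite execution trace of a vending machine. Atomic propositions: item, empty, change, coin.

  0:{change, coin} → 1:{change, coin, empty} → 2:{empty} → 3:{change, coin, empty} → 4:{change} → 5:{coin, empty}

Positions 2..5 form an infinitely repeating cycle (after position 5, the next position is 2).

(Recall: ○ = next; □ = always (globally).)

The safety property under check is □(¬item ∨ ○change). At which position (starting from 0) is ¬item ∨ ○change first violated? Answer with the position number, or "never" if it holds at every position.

never

¬item ∨ ○change holds at every position 0..5, and those are all the positions the trace ever visits, so the invariant □(¬item ∨ ○change) is never violated.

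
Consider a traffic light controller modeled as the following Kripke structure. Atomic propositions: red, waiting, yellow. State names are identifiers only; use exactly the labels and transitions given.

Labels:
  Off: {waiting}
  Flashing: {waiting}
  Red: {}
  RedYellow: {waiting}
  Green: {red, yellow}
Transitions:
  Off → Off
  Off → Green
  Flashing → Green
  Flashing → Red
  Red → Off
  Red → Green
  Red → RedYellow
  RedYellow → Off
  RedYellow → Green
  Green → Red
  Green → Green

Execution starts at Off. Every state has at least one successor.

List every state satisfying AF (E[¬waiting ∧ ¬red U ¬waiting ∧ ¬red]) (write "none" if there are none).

States satisfying E[¬waiting ∧ ¬red U ¬waiting ∧ ¬red]: {Red}.
States satisfying AF (E[¬waiting ∧ ¬red U ¬waiting ∧ ¬red]): {Red}.

{Red}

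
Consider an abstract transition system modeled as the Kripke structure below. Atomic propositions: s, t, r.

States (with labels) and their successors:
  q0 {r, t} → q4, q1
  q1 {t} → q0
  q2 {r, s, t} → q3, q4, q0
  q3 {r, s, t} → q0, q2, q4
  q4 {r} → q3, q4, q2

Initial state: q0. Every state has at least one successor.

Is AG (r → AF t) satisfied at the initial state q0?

Does not hold

States satisfying r → AF t: {q0, q1, q2, q3}.
States satisfying AG (r → AF t): ∅.
q4 is reachable from q0 and violates r → AF t, so AG fails at q0.
q0 ∉ Sat(AG (r → AF t)).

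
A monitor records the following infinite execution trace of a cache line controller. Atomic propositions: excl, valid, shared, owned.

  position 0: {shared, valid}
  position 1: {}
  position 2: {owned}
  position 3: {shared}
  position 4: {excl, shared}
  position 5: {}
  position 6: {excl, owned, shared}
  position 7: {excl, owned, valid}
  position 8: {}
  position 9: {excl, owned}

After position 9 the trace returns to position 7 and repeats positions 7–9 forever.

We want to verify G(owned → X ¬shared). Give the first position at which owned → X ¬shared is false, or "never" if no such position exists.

Check owned → X ¬shared at each position in order: 0 ✓, 1 ✓.
At position 2 the labels are {owned} and the next position 3 has {shared}, so owned → X ¬shared is false there. This is the first violation.

2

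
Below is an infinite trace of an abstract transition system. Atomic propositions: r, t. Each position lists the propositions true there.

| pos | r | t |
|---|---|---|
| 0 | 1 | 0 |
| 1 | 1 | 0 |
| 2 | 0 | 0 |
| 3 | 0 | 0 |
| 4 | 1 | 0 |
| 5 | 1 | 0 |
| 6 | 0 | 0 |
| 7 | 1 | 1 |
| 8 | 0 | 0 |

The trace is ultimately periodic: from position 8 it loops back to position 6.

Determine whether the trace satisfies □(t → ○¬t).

Yes

t → ○¬t holds at every position 0..8, and those are all positions ever visited, so □(t → ○¬t) holds.
Positions where t holds: 7.
Check ○¬t at each: 7→ok.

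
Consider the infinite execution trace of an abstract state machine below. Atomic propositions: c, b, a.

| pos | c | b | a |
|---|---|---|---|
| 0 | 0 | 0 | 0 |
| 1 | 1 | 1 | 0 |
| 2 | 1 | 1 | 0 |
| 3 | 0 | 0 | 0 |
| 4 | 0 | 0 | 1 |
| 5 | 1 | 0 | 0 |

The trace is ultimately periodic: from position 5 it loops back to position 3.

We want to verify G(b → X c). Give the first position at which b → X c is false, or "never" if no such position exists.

2

Check b → X c at each position in order: 0 ✓, 1 ✓.
At position 2 the labels are {b, c} and the next position 3 has {}, so b → X c is false there. This is the first violation.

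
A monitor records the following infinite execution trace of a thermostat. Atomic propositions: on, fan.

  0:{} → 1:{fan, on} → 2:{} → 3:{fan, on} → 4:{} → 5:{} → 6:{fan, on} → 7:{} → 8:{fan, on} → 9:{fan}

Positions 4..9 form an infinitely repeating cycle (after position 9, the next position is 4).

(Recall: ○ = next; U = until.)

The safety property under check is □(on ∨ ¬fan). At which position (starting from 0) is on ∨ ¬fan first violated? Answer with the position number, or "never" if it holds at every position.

9

Check on ∨ ¬fan at each position in order: 0 ✓, 1 ✓, 2 ✓, 3 ✓, 4 ✓, 5 ✓, 6 ✓, 7 ✓, 8 ✓.
At position 9 the labels are {fan}, so on ∨ ¬fan is false there. This is the first violation.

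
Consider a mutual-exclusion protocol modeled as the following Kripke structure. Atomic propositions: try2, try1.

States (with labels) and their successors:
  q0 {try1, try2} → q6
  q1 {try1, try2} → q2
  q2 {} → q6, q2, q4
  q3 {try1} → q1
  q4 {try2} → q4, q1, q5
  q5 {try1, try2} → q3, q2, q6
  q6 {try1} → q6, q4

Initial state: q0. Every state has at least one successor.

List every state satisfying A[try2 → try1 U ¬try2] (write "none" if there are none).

States satisfying try2 → try1: {q0, q1, q2, q3, q5, q6}.
States satisfying ¬try2: {q2, q3, q6}.
States satisfying A[try2 → try1 U ¬try2]: {q0, q1, q2, q3, q5, q6}.

{q0, q1, q2, q3, q5, q6}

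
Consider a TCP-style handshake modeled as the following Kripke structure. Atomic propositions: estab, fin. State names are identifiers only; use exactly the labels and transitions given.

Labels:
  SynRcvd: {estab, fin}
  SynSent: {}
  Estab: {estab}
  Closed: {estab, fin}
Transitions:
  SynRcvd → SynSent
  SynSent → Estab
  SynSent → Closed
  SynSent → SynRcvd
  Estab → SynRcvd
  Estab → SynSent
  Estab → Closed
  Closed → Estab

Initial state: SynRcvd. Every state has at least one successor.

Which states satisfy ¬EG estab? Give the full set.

{SynRcvd, SynSent}

States satisfying estab: {SynRcvd, Estab, Closed}.
States satisfying EG estab: {Estab, Closed}.
States satisfying ¬EG estab: {SynRcvd, SynSent}.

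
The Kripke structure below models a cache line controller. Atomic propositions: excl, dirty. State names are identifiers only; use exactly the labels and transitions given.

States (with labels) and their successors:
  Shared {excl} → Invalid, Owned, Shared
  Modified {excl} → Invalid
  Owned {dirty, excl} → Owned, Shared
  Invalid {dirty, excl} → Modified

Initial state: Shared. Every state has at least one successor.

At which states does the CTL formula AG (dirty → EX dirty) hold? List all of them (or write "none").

States satisfying dirty → EX dirty: {Shared, Modified, Owned}.
States satisfying AG (dirty → EX dirty): ∅.

none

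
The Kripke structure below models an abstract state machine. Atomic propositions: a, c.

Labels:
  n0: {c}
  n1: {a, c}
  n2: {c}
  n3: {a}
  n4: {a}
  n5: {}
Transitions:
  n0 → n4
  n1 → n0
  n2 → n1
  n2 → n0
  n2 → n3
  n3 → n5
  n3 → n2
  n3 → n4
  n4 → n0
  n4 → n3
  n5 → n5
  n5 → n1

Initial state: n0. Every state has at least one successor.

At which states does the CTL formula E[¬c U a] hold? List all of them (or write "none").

States satisfying ¬c: {n3, n4, n5}.
States satisfying a: {n1, n3, n4}.
States satisfying E[¬c U a]: {n1, n3, n4, n5}.

{n1, n3, n4, n5}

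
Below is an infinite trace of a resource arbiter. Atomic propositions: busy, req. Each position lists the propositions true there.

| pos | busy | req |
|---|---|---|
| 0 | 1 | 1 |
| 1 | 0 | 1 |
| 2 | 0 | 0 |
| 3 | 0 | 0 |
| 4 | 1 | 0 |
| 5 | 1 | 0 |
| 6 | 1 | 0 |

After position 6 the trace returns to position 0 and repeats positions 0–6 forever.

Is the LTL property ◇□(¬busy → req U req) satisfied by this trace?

□(¬busy → req U req) is false at every position 0..6, so it never becomes true and ◇□(¬busy → req U req) fails.

Does not hold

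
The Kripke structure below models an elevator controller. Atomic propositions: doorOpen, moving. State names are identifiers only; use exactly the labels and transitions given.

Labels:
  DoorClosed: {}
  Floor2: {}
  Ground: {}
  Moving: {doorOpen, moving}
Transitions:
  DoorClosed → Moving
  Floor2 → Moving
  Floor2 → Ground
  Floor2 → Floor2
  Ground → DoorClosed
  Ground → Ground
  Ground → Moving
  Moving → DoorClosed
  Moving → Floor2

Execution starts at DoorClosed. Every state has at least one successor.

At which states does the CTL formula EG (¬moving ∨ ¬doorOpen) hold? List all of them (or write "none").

States satisfying ¬moving ∨ ¬doorOpen: {DoorClosed, Floor2, Ground}.
States satisfying EG (¬moving ∨ ¬doorOpen): {Floor2, Ground}.

{Floor2, Ground}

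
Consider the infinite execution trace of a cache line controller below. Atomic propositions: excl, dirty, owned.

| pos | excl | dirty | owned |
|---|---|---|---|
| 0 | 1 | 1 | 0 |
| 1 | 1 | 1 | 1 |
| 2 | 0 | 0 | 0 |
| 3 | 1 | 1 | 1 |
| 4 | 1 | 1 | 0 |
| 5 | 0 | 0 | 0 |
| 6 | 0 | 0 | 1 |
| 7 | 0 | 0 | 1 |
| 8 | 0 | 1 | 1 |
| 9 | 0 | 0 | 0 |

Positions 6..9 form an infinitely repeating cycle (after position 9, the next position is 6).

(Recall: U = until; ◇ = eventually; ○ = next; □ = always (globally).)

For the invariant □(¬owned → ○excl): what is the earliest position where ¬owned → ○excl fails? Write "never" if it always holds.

4

Check ¬owned → ○excl at each position in order: 0 ✓, 1 ✓, 2 ✓, 3 ✓.
At position 4 the labels are {dirty, excl} and the next position 5 has {}, so ¬owned → ○excl is false there. This is the first violation.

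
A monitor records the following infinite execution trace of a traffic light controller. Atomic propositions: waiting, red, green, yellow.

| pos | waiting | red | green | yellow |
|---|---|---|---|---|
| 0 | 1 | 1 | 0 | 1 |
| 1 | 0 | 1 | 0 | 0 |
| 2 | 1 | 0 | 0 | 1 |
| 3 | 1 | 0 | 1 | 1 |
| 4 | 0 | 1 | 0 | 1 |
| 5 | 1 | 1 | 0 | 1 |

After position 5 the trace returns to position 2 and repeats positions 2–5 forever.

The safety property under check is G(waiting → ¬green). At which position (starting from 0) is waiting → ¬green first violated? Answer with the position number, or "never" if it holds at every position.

3

Check waiting → ¬green at each position in order: 0 ✓, 1 ✓, 2 ✓.
At position 3 the labels are {green, waiting, yellow}, so waiting → ¬green is false there. This is the first violation.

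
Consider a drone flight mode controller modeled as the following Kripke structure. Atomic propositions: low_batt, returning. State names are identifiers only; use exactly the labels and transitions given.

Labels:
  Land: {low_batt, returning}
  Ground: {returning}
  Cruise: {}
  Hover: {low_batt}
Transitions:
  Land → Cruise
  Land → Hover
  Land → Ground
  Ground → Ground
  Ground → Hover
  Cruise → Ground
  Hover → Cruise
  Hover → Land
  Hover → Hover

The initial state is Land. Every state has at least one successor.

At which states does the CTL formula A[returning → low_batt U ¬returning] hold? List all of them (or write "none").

{Cruise, Hover}

States satisfying returning → low_batt: {Land, Cruise, Hover}.
States satisfying ¬returning: {Cruise, Hover}.
States satisfying A[returning → low_batt U ¬returning]: {Cruise, Hover}.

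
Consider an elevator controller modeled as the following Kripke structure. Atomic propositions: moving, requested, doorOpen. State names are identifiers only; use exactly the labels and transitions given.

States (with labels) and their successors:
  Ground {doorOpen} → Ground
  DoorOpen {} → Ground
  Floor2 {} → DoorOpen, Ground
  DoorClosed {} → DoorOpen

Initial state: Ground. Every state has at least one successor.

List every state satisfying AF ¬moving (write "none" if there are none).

{Ground, DoorOpen, Floor2, DoorClosed}

States satisfying ¬moving: {Ground, DoorOpen, Floor2, DoorClosed}.
States satisfying AF ¬moving: {Ground, DoorOpen, Floor2, DoorClosed}.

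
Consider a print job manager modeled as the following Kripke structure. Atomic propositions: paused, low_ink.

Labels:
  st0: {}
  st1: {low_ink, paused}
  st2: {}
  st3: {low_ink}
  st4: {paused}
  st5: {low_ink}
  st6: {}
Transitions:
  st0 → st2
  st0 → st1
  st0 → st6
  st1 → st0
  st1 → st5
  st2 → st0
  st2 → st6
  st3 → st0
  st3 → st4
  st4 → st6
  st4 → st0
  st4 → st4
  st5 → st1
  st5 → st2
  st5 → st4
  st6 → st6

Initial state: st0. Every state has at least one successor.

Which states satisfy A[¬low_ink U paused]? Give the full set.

{st1, st4}

States satisfying ¬low_ink: {st0, st2, st4, st6}.
States satisfying paused: {st1, st4}.
States satisfying A[¬low_ink U paused]: {st1, st4}.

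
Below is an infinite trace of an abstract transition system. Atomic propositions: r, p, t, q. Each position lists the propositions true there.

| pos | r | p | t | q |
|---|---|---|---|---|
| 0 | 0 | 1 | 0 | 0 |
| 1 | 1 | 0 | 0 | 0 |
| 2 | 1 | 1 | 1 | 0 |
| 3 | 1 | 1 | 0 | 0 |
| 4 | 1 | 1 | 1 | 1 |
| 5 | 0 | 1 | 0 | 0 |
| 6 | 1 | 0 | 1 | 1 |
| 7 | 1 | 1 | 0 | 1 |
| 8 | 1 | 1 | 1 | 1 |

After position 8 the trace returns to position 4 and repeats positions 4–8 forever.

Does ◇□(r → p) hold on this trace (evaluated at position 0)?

No

□(r → p) is false at every position 0..8, so it never becomes true and ◇□(r → p) fails.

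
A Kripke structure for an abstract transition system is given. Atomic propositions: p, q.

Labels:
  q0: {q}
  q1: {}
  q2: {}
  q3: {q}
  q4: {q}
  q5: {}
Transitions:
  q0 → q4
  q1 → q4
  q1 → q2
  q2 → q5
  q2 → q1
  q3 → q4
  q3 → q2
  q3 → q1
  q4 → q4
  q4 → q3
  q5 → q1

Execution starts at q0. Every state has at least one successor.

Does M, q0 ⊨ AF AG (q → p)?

No

States satisfying AG (q → p): ∅.
States satisfying AF AG (q → p): ∅.
There is a path from q0 along which AG (q → p) never holds.
q0 ∉ Sat(AF AG (q → p)).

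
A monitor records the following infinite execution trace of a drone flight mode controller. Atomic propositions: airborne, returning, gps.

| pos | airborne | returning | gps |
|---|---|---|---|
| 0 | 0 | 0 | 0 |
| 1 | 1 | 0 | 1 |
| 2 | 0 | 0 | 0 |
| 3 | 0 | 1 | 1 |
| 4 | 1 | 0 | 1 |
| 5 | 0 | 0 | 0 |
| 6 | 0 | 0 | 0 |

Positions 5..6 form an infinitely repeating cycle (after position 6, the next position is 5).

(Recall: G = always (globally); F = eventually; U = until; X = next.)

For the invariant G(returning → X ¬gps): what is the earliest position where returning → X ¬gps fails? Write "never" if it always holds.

Check returning → X ¬gps at each position in order: 0 ✓, 1 ✓, 2 ✓.
At position 3 the labels are {gps, returning} and the next position 4 has {airborne, gps}, so returning → X ¬gps is false there. This is the first violation.

3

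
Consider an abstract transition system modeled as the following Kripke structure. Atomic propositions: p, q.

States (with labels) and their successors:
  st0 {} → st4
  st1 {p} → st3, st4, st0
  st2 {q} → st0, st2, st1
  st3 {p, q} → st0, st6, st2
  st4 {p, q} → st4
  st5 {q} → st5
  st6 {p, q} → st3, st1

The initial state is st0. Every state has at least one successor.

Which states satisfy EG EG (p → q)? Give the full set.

States satisfying EG (p → q): {st0, st2, st3, st4, st5, st6}.
States satisfying EG EG (p → q): {st0, st2, st3, st4, st5, st6}.

{st0, st2, st3, st4, st5, st6}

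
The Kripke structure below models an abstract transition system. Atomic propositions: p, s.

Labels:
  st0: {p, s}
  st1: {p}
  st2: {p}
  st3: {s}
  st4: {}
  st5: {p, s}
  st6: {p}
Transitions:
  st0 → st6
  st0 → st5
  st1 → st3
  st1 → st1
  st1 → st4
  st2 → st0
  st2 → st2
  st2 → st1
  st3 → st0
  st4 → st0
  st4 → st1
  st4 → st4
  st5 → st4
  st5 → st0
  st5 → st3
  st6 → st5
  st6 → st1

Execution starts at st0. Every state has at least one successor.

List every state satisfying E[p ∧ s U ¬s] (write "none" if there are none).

{st0, st1, st2, st4, st5, st6}

States satisfying p ∧ s: {st0, st5}.
States satisfying ¬s: {st1, st2, st4, st6}.
States satisfying E[p ∧ s U ¬s]: {st0, st1, st2, st4, st5, st6}.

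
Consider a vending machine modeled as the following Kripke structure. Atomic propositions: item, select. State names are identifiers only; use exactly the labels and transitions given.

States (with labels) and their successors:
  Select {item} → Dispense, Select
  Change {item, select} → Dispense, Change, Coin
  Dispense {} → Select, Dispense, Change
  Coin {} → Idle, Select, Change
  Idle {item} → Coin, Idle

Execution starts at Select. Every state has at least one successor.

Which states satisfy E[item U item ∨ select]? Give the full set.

{Select, Change, Idle}

States satisfying item: {Select, Change, Idle}.
States satisfying item ∨ select: {Select, Change, Idle}.
States satisfying E[item U item ∨ select]: {Select, Change, Idle}.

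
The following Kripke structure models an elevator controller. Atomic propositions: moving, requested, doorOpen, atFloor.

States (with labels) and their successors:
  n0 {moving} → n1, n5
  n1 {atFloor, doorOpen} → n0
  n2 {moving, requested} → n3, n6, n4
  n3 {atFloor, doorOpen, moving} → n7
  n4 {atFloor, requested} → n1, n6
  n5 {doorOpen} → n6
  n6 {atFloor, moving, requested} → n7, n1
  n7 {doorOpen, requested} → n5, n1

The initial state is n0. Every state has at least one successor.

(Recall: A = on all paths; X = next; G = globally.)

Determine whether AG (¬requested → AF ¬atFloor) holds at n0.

Satisfied

States satisfying ¬requested → AF ¬atFloor: {n0, n1, n2, n3, n4, n5, n6, n7}.
States satisfying AG (¬requested → AF ¬atFloor): {n0, n1, n2, n3, n4, n5, n6, n7}.
Every state reachable from n0 satisfies ¬requested → AF ¬atFloor.
n0 ∈ Sat(AG (¬requested → AF ¬atFloor)).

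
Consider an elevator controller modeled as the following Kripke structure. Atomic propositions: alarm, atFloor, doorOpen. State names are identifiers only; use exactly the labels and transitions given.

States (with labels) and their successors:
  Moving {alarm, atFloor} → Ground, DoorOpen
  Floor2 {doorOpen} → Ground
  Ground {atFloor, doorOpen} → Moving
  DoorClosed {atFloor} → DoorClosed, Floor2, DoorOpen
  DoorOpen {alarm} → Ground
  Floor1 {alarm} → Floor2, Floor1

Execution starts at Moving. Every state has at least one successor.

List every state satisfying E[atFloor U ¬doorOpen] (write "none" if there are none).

{Moving, Ground, DoorClosed, DoorOpen, Floor1}

States satisfying atFloor: {Moving, Ground, DoorClosed}.
States satisfying ¬doorOpen: {Moving, DoorClosed, DoorOpen, Floor1}.
States satisfying E[atFloor U ¬doorOpen]: {Moving, Ground, DoorClosed, DoorOpen, Floor1}.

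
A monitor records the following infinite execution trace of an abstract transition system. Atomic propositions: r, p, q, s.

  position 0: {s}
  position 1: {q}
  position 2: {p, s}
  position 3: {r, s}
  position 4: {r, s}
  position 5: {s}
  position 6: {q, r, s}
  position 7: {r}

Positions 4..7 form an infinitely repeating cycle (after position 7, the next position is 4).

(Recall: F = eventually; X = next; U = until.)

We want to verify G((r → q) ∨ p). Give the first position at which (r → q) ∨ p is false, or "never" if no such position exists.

3

Check (r → q) ∨ p at each position in order: 0 ✓, 1 ✓, 2 ✓.
At position 3 the labels are {r, s}, so (r → q) ∨ p is false there. This is the first violation.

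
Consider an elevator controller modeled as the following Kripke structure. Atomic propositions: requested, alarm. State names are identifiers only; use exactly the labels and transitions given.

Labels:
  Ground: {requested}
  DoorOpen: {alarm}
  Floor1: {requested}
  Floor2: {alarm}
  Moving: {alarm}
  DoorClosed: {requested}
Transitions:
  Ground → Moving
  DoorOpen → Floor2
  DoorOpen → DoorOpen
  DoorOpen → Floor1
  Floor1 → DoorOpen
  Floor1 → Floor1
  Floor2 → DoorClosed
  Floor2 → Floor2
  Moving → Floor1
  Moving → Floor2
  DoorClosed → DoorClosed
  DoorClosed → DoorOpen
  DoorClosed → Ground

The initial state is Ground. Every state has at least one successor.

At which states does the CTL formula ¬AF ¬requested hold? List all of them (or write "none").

{Floor1, DoorClosed}

States satisfying ¬requested: {DoorOpen, Floor2, Moving}.
States satisfying AF ¬requested: {Ground, DoorOpen, Floor2, Moving}.
States satisfying ¬AF ¬requested: {Floor1, DoorClosed}.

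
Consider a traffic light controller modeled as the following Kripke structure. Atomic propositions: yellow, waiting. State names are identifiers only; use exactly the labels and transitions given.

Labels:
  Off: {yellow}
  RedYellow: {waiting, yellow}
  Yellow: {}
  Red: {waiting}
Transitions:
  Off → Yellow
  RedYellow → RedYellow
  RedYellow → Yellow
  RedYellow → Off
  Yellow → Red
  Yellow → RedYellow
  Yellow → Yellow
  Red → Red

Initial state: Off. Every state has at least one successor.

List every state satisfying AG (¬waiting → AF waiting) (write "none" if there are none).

States satisfying ¬waiting → AF waiting: {RedYellow, Red}.
States satisfying AG (¬waiting → AF waiting): {Red}.

{Red}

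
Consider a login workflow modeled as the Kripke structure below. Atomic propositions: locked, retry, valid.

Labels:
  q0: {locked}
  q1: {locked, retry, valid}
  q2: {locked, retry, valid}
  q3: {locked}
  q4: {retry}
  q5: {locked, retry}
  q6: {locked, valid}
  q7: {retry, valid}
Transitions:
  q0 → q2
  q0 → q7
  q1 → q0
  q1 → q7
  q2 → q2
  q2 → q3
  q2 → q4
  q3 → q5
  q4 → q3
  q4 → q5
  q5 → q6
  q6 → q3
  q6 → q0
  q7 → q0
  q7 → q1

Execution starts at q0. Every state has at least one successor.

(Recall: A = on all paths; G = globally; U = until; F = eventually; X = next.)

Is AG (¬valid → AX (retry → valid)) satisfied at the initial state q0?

States satisfying ¬valid → AX (retry → valid): {q0, q1, q2, q5, q6, q7}.
States satisfying AG (¬valid → AX (retry → valid)): ∅.
q3 is reachable from q0 and violates ¬valid → AX (retry → valid), so AG fails at q0.
q0 ∉ Sat(AG (¬valid → AX (retry → valid))).

Violated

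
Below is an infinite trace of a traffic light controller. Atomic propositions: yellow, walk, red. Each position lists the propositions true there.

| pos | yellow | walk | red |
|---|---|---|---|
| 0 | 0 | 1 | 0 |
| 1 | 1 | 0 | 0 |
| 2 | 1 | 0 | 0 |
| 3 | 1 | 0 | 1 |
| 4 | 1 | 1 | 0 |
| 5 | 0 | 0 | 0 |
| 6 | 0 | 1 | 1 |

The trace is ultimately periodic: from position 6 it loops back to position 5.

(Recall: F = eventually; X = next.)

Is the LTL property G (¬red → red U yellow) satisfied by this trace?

¬red → red U yellow must hold at every position from 0 onward. It fails at position 0, so G (¬red → red U yellow) is false.
Positions where ¬red holds: 0, 1, 2, 4, 5.
Check red U yellow at each: 0→fails, 1→ok, 2→ok, 4→ok, 5→fails.

Does not hold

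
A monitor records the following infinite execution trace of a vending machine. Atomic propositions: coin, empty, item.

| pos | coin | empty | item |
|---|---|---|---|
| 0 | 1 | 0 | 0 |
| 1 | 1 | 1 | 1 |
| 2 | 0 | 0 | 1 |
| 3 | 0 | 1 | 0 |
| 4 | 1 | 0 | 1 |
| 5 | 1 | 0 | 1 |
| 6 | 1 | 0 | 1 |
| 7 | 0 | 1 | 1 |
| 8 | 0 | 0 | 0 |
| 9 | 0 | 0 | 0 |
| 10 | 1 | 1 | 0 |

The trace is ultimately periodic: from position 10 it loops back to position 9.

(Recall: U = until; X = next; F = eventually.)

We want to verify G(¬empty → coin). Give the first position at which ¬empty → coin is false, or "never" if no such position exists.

2

Check ¬empty → coin at each position in order: 0 ✓, 1 ✓.
At position 2 the labels are {item}, so ¬empty → coin is false there. This is the first violation.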